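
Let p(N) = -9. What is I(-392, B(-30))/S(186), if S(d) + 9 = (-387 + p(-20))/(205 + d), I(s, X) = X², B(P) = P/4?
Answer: -1955/348 ≈ -5.6178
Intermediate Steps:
B(P) = P/4 (B(P) = P*(¼) = P/4)
S(d) = -9 - 396/(205 + d) (S(d) = -9 + (-387 - 9)/(205 + d) = -9 - 396/(205 + d))
I(-392, B(-30))/S(186) = ((¼)*(-30))²/((9*(-249 - 1*186)/(205 + 186))) = (-15/2)²/((9*(-249 - 186)/391)) = 225/(4*((9*(1/391)*(-435)))) = 225/(4*(-3915/391)) = (225/4)*(-391/3915) = -1955/348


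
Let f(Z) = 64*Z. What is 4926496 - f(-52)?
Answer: 4929824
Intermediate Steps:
4926496 - f(-52) = 4926496 - 64*(-52) = 4926496 - 1*(-3328) = 4926496 + 3328 = 4929824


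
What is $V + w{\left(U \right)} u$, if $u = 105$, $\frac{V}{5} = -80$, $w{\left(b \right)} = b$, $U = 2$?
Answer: $-190$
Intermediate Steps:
$V = -400$ ($V = 5 \left(-80\right) = -400$)
$V + w{\left(U \right)} u = -400 + 2 \cdot 105 = -400 + 210 = -190$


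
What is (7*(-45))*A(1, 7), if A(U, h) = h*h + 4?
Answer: -16695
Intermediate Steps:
A(U, h) = 4 + h² (A(U, h) = h² + 4 = 4 + h²)
(7*(-45))*A(1, 7) = (7*(-45))*(4 + 7²) = -315*(4 + 49) = -315*53 = -16695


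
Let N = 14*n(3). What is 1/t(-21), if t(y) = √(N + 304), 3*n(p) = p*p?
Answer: √346/346 ≈ 0.053760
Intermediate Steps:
n(p) = p²/3 (n(p) = (p*p)/3 = p²/3)
N = 42 (N = 14*((⅓)*3²) = 14*((⅓)*9) = 14*3 = 42)
t(y) = √346 (t(y) = √(42 + 304) = √346)
1/t(-21) = 1/(√346) = √346/346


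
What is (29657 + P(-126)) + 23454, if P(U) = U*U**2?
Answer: -1947265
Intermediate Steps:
P(U) = U**3
(29657 + P(-126)) + 23454 = (29657 + (-126)**3) + 23454 = (29657 - 2000376) + 23454 = -1970719 + 23454 = -1947265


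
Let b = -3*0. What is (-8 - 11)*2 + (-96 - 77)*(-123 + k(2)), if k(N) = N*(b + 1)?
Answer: 20895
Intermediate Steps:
b = 0
k(N) = N (k(N) = N*(0 + 1) = N*1 = N)
(-8 - 11)*2 + (-96 - 77)*(-123 + k(2)) = (-8 - 11)*2 + (-96 - 77)*(-123 + 2) = -19*2 - 173*(-121) = -38 + 20933 = 20895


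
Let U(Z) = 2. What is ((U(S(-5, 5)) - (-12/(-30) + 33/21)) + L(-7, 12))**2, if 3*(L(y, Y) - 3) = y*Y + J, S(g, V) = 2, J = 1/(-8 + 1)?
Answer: 6901129/11025 ≈ 625.95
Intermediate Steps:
J = -1/7 (J = 1/(-7) = -1/7 ≈ -0.14286)
L(y, Y) = 62/21 + Y*y/3 (L(y, Y) = 3 + (y*Y - 1/7)/3 = 3 + (Y*y - 1/7)/3 = 3 + (-1/7 + Y*y)/3 = 3 + (-1/21 + Y*y/3) = 62/21 + Y*y/3)
((U(S(-5, 5)) - (-12/(-30) + 33/21)) + L(-7, 12))**2 = ((2 - (-12/(-30) + 33/21)) + (62/21 + (1/3)*12*(-7)))**2 = ((2 - (-12*(-1/30) + 33*(1/21))) + (62/21 - 28))**2 = ((2 - (2/5 + 11/7)) - 526/21)**2 = ((2 - 1*69/35) - 526/21)**2 = ((2 - 69/35) - 526/21)**2 = (1/35 - 526/21)**2 = (-2627/105)**2 = 6901129/11025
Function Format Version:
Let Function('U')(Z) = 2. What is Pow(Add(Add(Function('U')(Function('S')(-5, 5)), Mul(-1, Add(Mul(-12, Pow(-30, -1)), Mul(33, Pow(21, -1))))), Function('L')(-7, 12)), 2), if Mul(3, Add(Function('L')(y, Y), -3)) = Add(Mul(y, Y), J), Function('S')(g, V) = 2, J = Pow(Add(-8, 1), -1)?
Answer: Rational(6901129, 11025) ≈ 625.95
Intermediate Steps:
J = Rational(-1, 7) (J = Pow(-7, -1) = Rational(-1, 7) ≈ -0.14286)
Function('L')(y, Y) = Add(Rational(62, 21), Mul(Rational(1, 3), Y, y)) (Function('L')(y, Y) = Add(3, Mul(Rational(1, 3), Add(Mul(y, Y), Rational(-1, 7)))) = Add(3, Mul(Rational(1, 3), Add(Mul(Y, y), Rational(-1, 7)))) = Add(3, Mul(Rational(1, 3), Add(Rational(-1, 7), Mul(Y, y)))) = Add(3, Add(Rational(-1, 21), Mul(Rational(1, 3), Y, y))) = Add(Rational(62, 21), Mul(Rational(1, 3), Y, y)))
Pow(Add(Add(Function('U')(Function('S')(-5, 5)), Mul(-1, Add(Mul(-12, Pow(-30, -1)), Mul(33, Pow(21, -1))))), Function('L')(-7, 12)), 2) = Pow(Add(Add(2, Mul(-1, Add(Mul(-12, Pow(-30, -1)), Mul(33, Pow(21, -1))))), Add(Rational(62, 21), Mul(Rational(1, 3), 12, -7))), 2) = Pow(Add(Add(2, Mul(-1, Add(Mul(-12, Rational(-1, 30)), Mul(33, Rational(1, 21))))), Add(Rational(62, 21), -28)), 2) = Pow(Add(Add(2, Mul(-1, Add(Rational(2, 5), Rational(11, 7)))), Rational(-526, 21)), 2) = Pow(Add(Add(2, Mul(-1, Rational(69, 35))), Rational(-526, 21)), 2) = Pow(Add(Add(2, Rational(-69, 35)), Rational(-526, 21)), 2) = Pow(Add(Rational(1, 35), Rational(-526, 21)), 2) = Pow(Rational(-2627, 105), 2) = Rational(6901129, 11025)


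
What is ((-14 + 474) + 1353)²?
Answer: 3286969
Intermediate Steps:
((-14 + 474) + 1353)² = (460 + 1353)² = 1813² = 3286969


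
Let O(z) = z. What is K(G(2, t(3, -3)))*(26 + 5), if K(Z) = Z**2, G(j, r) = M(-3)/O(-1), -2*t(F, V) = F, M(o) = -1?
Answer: 31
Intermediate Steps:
t(F, V) = -F/2
G(j, r) = 1 (G(j, r) = -1/(-1) = -1*(-1) = 1)
K(G(2, t(3, -3)))*(26 + 5) = 1**2*(26 + 5) = 1*31 = 31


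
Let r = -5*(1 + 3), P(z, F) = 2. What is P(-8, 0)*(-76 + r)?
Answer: -192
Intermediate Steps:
r = -20 (r = -5*4 = -20)
P(-8, 0)*(-76 + r) = 2*(-76 - 20) = 2*(-96) = -192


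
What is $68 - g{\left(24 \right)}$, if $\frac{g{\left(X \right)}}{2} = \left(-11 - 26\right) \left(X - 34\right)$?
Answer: $-672$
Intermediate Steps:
$g{\left(X \right)} = 2516 - 74 X$ ($g{\left(X \right)} = 2 \left(-11 - 26\right) \left(X - 34\right) = 2 \left(- 37 \left(-34 + X\right)\right) = 2 \left(1258 - 37 X\right) = 2516 - 74 X$)
$68 - g{\left(24 \right)} = 68 - \left(2516 - 1776\right) = 68 - 740 = -672$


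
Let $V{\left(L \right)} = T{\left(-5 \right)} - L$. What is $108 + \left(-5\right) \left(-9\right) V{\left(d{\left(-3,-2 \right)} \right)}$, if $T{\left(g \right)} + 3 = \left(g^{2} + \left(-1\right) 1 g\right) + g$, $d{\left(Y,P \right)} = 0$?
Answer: $1098$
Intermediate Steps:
$T{\left(g \right)} = -3 + g^{2}$ ($T{\left(g \right)} = -3 + \left(\left(g^{2} + \left(-1\right) 1 g\right) + g\right) = -3 + \left(\left(g^{2} - g\right) + g\right) = -3 + g^{2}$)
$V{\left(L \right)} = 22 - L$ ($V{\left(L \right)} = \left(-3 + \left(-5\right)^{2}\right) - L = \left(-3 + 25\right) - L = 22 - L$)
$108 + \left(-5\right) \left(-9\right) V{\left(d{\left(-3,-2 \right)} \right)} = 108 + \left(-5\right) \left(-9\right) \left(22 - 0\right) = 108 + 45 \left(22 + 0\right) = 108 + 45 \cdot 22 = 108 + 990 = 1098$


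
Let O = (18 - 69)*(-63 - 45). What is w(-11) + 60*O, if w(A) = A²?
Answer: 330601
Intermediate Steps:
O = 5508 (O = -51*(-108) = 5508)
w(-11) + 60*O = (-11)² + 60*5508 = 121 + 330480 = 330601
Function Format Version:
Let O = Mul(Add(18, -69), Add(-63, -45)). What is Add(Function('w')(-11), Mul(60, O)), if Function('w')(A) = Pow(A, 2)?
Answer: 330601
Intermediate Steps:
O = 5508 (O = Mul(-51, -108) = 5508)
Add(Function('w')(-11), Mul(60, O)) = Add(Pow(-11, 2), Mul(60, 5508)) = Add(121, 330480) = 330601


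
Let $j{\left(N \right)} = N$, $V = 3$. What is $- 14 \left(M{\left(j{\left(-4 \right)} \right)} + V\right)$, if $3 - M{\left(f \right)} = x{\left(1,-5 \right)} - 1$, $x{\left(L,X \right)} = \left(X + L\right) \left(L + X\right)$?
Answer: $126$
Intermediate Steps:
$x{\left(L,X \right)} = \left(L + X\right)^{2}$ ($x{\left(L,X \right)} = \left(L + X\right) \left(L + X\right) = \left(L + X\right)^{2}$)
$M{\left(f \right)} = -12$ ($M{\left(f \right)} = 3 - \left(\left(1 - 5\right)^{2} - 1\right) = 3 - \left(\left(-4\right)^{2} - 1\right) = 3 - \left(16 - 1\right) = 3 - 15 = -12$)
$- 14 \left(M{\left(j{\left(-4 \right)} \right)} + V\right) = - 14 \left(-12 + 3\right) = \left(-14\right) \left(-9\right) = 126$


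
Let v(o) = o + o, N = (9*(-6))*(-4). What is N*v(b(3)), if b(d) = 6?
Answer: 2592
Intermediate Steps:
N = 216 (N = -54*(-4) = 216)
v(o) = 2*o
N*v(b(3)) = 216*(2*6) = 216*12 = 2592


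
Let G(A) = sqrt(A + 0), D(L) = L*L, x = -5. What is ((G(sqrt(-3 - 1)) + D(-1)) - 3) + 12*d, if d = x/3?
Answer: -21 + I ≈ -21.0 + 1.0*I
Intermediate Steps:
D(L) = L**2
d = -5/3 ≈ -1.6667
G(A) = sqrt(A)
((G(sqrt(-3 - 1)) + D(-1)) - 3) + 12*d = ((sqrt(sqrt(-3 - 1)) + (-1)**2) - 3) + 12*(-5/3) = ((sqrt(sqrt(-4)) + 1) - 3) - 20 = ((sqrt(2*I) + 1) - 3) - 20 = (((1 + I) + 1) - 3) - 20 = ((2 + I) - 3) - 20 = (-1 + I) - 20 = -21 + I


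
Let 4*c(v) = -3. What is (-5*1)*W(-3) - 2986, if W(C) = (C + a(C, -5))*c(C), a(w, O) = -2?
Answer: -12019/4 ≈ -3004.8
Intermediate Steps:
c(v) = -¾ (c(v) = (¼)*(-3) = -¾)
W(C) = 3/2 - 3*C/4 (W(C) = (C - 2)*(-¾) = (-2 + C)*(-¾) = 3/2 - 3*C/4)
(-5*1)*W(-3) - 2986 = (-5*1)*(3/2 - ¾*(-3)) - 2986 = -5*(3/2 + 9/4) - 2986 = -5*15/4 - 2986 = -75/4 - 2986 = -12019/4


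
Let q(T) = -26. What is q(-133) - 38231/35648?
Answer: -965079/35648 ≈ -27.072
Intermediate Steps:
q(-133) - 38231/35648 = -26 - 38231/35648 = -965079/35648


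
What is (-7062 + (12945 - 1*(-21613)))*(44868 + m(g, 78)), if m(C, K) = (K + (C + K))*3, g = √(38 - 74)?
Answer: 1246558656 + 494928*I ≈ 1.2466e+9 + 4.9493e+5*I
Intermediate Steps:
g = 6*I (g = √(-36) = 6*I ≈ 6.0*I)
m(C, K) = 3*C + 6*K (m(C, K) = (C + 2*K)*3 = 3*C + 6*K)
(-7062 + (12945 - 1*(-21613)))*(44868 + m(g, 78)) = (-7062 + (12945 - 1*(-21613)))*(44868 + (3*(6*I) + 6*78)) = (-7062 + (12945 + 21613))*(44868 + (18*I + 468)) = (-7062 + 34558)*(44868 + (468 + 18*I)) = 27496*(45336 + 18*I) = 1246558656 + 494928*I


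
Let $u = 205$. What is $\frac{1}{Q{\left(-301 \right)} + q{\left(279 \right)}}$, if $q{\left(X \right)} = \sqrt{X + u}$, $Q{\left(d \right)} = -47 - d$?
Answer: $\frac{1}{276} \approx 0.0036232$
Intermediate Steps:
$q{\left(X \right)} = \sqrt{205 + X}$ ($q{\left(X \right)} = \sqrt{X + 205} = \sqrt{205 + X}$)
$\frac{1}{Q{\left(-301 \right)} + q{\left(279 \right)}} = \frac{1}{\left(-47 - -301\right) + \sqrt{205 + 279}} = \frac{1}{\left(-47 + 301\right) + \sqrt{484}} = \frac{1}{254 + 22} = \frac{1}{276}$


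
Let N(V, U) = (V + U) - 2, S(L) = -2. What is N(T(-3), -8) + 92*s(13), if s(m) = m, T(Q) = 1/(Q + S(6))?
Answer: 5929/5 ≈ 1185.8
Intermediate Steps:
T(Q) = 1/(-2 + Q) (T(Q) = 1/(Q - 2) = 1/(-2 + Q))
N(V, U) = -2 + U + V (N(V, U) = (U + V) - 2 = -2 + U + V)
N(T(-3), -8) + 92*s(13) = (-2 - 8 + 1/(-2 - 3)) + 92*13 = (-2 - 8 + 1/(-5)) + 1196 = (-2 - 8 - ⅕) + 1196 = -51/5 + 1196 = 5929/5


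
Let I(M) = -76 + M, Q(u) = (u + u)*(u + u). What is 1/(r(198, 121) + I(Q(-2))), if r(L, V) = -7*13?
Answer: -1/151 ≈ -0.0066225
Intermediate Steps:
Q(u) = 4*u² (Q(u) = (2*u)*(2*u) = 4*u²)
r(L, V) = -91
1/(r(198, 121) + I(Q(-2))) = 1/(-91 + (-76 + 4*(-2)²)) = 1/(-91 + (-76 + 4*4)) = 1/(-91 + (-76 + 16)) = 1/(-91 - 60) = 1/(-151) = -1/151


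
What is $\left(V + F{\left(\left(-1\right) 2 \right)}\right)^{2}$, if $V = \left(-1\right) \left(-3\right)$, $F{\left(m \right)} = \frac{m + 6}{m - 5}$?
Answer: $\frac{289}{49} \approx 5.898$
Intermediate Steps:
$F{\left(m \right)} = \frac{6 + m}{-5 + m}$ ($F{\left(m \right)} = \frac{6 + m}{m - 5} = \frac{6 + m}{-5 + m}$)
$V = 3$
$\left(V + F{\left(\left(-1\right) 2 \right)}\right)^{2} = \left(3 + \frac{6 - 2}{-5 - 2}\right)^{2} = \left(3 + \frac{1}{-7} \cdot 4\right)^{2} = \left(3 - \frac{4}{7}\right)^{2} = \left(\frac{17}{7}\right)^{2} = \frac{289}{49}$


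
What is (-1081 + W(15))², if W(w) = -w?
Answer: 1201216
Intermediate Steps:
(-1081 + W(15))² = (-1081 - 1*15)² = (-1081 - 15)² = (-1096)² = 1201216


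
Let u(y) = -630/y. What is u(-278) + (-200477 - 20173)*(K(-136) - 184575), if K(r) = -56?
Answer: 5662697391165/139 ≈ 4.0739e+10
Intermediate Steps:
u(-278) + (-200477 - 20173)*(K(-136) - 184575) = -630/(-278) + (-200477 - 20173)*(-56 - 184575) = -630*(-1/278) - 220650*(-184631) = 315/139 + 40738830150 = 5662697391165/139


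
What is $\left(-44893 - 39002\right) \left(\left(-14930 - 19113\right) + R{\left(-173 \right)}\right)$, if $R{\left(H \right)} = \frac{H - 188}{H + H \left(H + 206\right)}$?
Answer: $\frac{988187188275}{346} \approx 2.856 \cdot 10^{9}$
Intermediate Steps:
$R{\left(H \right)} = \frac{-188 + H}{H + H \left(206 + H\right)}$
$\left(-44893 - 39002\right) \left(\left(-14930 - 19113\right) + R{\left(-173 \right)}\right) = \left(-44893 - 39002\right) \left(\left(-14930 - 19113\right) + \frac{-188 - 173}{\left(-173\right) \left(207 - 173\right)}\right) = - 83895 \left(\left(-14930 - 19113\right) - \frac{1}{173} \cdot \frac{1}{34} \left(-361\right)\right) = - 83895 \left(-34043 - \frac{1}{5882} \left(-361\right)\right) = - 83895 \left(-34043 + \frac{361}{5882}\right) = \left(-83895\right) \left(- \frac{200240565}{5882}\right) = \frac{988187188275}{346}$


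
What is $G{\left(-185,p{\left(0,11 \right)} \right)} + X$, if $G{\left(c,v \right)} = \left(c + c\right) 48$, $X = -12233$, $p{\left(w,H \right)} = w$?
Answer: $-29993$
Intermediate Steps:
$G{\left(c,v \right)} = 96 c$ ($G{\left(c,v \right)} = 2 c 48 = 96 c$)
$G{\left(-185,p{\left(0,11 \right)} \right)} + X = 96 \left(-185\right) - 12233 = -17760 - 12233 = -29993$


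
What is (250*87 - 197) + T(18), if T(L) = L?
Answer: 21571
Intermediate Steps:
(250*87 - 197) + T(18) = (250*87 - 197) + 18 = (21750 - 197) + 18 = 21553 + 18 = 21571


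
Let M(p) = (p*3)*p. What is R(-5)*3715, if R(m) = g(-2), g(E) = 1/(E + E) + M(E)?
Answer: 174605/4 ≈ 43651.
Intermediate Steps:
M(p) = 3*p² (M(p) = (3*p)*p = 3*p²)
g(E) = 1/(2*E) + 3*E² (g(E) = 1/(E + E) + 3*E² = 1/(2*E) + 3*E²)
R(m) = 47/4 (R(m) = (½)*(1 + 6*(-2)³)/(-2) = (½)*(-½)*(1 + 6*(-8)) = (½)*(-½)*(1 - 48) = (½)*(-½)*(-47) = 47/4)
R(-5)*3715 = (47/4)*3715 = 174605/4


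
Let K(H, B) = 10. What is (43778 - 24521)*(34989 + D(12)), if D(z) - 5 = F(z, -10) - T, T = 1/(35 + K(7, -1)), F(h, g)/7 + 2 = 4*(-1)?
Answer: 10096053541/15 ≈ 6.7307e+8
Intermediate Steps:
F(h, g) = -42 (F(h, g) = -14 + 7*(4*(-1)) = -14 + 7*(-4) = -14 - 28 = -42)
T = 1/45 (T = 1/(35 + 10) = 1/45 ≈ 0.022222)
D(z) = -1666/45 (D(z) = 5 + (-42 - 1*1/45) = 5 + (-42 - 1/45) = 5 - 1891/45 = -1666/45)
(43778 - 24521)*(34989 + D(12)) = (43778 - 24521)*(34989 - 1666/45) = 19257*(1572839/45) = 10096053541/15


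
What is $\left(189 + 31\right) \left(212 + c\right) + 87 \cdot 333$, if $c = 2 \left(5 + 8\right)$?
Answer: $81331$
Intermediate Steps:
$c = 26$ ($c = 2 \cdot 13 = 26$)
$\left(189 + 31\right) \left(212 + c\right) + 87 \cdot 333 = \left(189 + 31\right) \left(212 + 26\right) + 87 \cdot 333 = 220 \cdot 238 + 28971 = 52360 + 28971 = 81331$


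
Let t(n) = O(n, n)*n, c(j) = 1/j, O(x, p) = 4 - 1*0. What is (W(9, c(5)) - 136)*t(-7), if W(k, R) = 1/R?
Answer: 3668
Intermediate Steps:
O(x, p) = 4 (O(x, p) = 4 + 0 = 4)
c(j) = 1/j
t(n) = 4*n
(W(9, c(5)) - 136)*t(-7) = (1/(1/5) - 136)*(4*(-7)) = (1/(⅕) - 136)*(-28) = (5 - 136)*(-28) = -131*(-28) = 3668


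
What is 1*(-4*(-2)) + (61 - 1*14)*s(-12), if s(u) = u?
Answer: -556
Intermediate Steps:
1*(-4*(-2)) + (61 - 1*14)*s(-12) = 1*(-4*(-2)) + (61 - 1*14)*(-12) = 1*8 + (61 - 14)*(-12) = 8 + 47*(-12) = 8 - 564 = -556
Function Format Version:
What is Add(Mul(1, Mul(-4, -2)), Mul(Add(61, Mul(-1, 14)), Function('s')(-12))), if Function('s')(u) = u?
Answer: -556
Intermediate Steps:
Add(Mul(1, Mul(-4, -2)), Mul(Add(61, Mul(-1, 14)), Function('s')(-12))) = Add(Mul(1, Mul(-4, -2)), Mul(Add(61, Mul(-1, 14)), -12)) = Add(Mul(1, 8), Mul(Add(61, -14), -12)) = Add(8, Mul(47, -12)) = Add(8, -564) = -556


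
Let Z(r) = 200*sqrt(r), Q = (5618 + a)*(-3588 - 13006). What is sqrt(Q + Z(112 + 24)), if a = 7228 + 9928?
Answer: 2*sqrt(-94477939 + 100*sqrt(34)) ≈ 19440.0*I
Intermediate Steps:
a = 17156
Q = -377911756 (Q = (5618 + 17156)*(-3588 - 13006) = 22774*(-16594) = -377911756)
sqrt(Q + Z(112 + 24)) = sqrt(-377911756 + 200*sqrt(112 + 24)) = sqrt(-377911756 + 200*sqrt(136)) = sqrt(-377911756 + 200*(2*sqrt(34))) = sqrt(-377911756 + 400*sqrt(34))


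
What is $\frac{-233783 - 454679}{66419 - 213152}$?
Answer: $\frac{688462}{146733} \approx 4.6919$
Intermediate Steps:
$\frac{-233783 - 454679}{66419 - 213152} = - \frac{688462}{-146733} = \left(-688462\right) \left(- \frac{1}{146733}\right) = \frac{688462}{146733}$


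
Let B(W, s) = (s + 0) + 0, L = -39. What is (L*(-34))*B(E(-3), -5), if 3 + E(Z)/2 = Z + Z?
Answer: -6630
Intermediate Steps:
E(Z) = -6 + 4*Z (E(Z) = -6 + 2*(Z + Z) = -6 + 2*(2*Z) = -6 + 4*Z)
B(W, s) = s (B(W, s) = s + 0 = s)
(L*(-34))*B(E(-3), -5) = -39*(-34)*(-5) = 1326*(-5) = -6630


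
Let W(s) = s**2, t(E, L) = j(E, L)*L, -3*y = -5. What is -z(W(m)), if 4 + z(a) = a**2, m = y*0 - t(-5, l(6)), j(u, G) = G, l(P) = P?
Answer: -1679612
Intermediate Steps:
y = 5/3 (y = -1/3*(-5) = 5/3 ≈ 1.6667)
t(E, L) = L**2 (t(E, L) = L*L = L**2)
m = -36 (m = (5/3)*0 - 1*6**2 = 0 - 1*36 = 0 - 36 = -36)
z(a) = -4 + a**2
-z(W(m)) = -(-4 + ((-36)**2)**2) = -(-4 + 1296**2) = -(-4 + 1679616) = -1*1679612 = -1679612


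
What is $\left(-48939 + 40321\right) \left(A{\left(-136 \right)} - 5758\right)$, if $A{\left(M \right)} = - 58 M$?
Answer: $-18356340$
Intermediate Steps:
$\left(-48939 + 40321\right) \left(A{\left(-136 \right)} - 5758\right) = \left(-48939 + 40321\right) \left(\left(-58\right) \left(-136\right) - 5758\right) = - 8618 \left(7888 - 5758\right) = \left(-8618\right) 2130 = -18356340$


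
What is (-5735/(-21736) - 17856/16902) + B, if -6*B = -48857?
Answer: 166179898241/20410104 ≈ 8142.0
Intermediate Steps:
B = 48857/6 (B = -⅙*(-48857) = 48857/6 ≈ 8142.8)
(-5735/(-21736) - 17856/16902) + B = (-5735/(-21736) - 17856/16902) + 48857/6 = (-5735*(-1/21736) - 17856*1/16902) + 48857/6 = (5735/21736 - 992/939) + 48857/6 = -16176947/20410104 + 48857/6 = 166179898241/20410104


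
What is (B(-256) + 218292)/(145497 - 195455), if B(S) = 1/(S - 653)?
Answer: -198427427/45411822 ≈ -4.3695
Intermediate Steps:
B(S) = 1/(-653 + S)
(B(-256) + 218292)/(145497 - 195455) = (1/(-653 - 256) + 218292)/(145497 - 195455) = (1/(-909) + 218292)/(-49958) = (-1/909 + 218292)*(-1/49958) = (198427427/909)*(-1/49958) = -198427427/45411822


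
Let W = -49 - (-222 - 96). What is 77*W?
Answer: 20713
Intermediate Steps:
W = 269 (W = -49 - 1*(-318) = -49 + 318 = 269)
77*W = 77*269 = 20713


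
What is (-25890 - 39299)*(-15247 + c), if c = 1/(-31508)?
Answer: 31316957073153/31508 ≈ 9.9394e+8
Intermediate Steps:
c = -1/31508 ≈ -3.1738e-5
(-25890 - 39299)*(-15247 + c) = (-25890 - 39299)*(-15247 - 1/31508) = -65189*(-480402477/31508) = 31316957073153/31508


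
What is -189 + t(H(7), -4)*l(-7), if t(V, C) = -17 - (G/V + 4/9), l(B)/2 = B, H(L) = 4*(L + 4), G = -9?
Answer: 10367/198 ≈ 52.359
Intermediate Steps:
H(L) = 16 + 4*L (H(L) = 4*(4 + L) = 16 + 4*L)
l(B) = 2*B
t(V, C) = -157/9 + 9/V (t(V, C) = -17 - (-9/V + 4/9) = -17 - (4/9 - 9/V) = -17 + (-4/9 + 9/V) = -157/9 + 9/V)
-189 + t(H(7), -4)*l(-7) = -189 + (-157/9 + 9/(16 + 4*7))*(2*(-7)) = -189 + (-157/9 + 9/(16 + 28))*(-14) = -189 + (-157/9 + 9/44)*(-14) = -189 - 6827/396*(-14) = -189 + 47789/198 = 10367/198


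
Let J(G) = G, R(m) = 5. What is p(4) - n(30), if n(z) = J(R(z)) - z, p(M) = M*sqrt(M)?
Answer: 33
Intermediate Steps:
p(M) = M**(3/2)
n(z) = 5 - z
p(4) - n(30) = 4**(3/2) - (5 - 1*30) = 8 - (5 - 30) = 8 - 1*(-25) = 8 + 25 = 33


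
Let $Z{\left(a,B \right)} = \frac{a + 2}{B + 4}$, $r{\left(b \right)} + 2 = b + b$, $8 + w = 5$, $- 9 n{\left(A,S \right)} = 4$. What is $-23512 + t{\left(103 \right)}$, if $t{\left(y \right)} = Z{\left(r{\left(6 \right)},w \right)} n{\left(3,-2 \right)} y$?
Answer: $- \frac{72184}{3} \approx -24061.0$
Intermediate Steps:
$n{\left(A,S \right)} = - \frac{4}{9}$ ($n{\left(A,S \right)} = \left(- \frac{1}{9}\right) 4 = - \frac{4}{9}$)
$w = -3$ ($w = -8 + 5 = -3$)
$r{\left(b \right)} = -2 + 2 b$ ($r{\left(b \right)} = -2 + \left(b + b\right) = -2 + 2 b$)
$Z{\left(a,B \right)} = \frac{2 + a}{4 + B}$
$t{\left(y \right)} = - \frac{16 y}{3}$ ($t{\left(y \right)} = \frac{2 + \left(-2 + 2 \cdot 6\right)}{4 - 3} \left(- \frac{4}{9}\right) y = \frac{2 + \left(-2 + 12\right)}{1} \left(- \frac{4}{9}\right) y = 1 \left(2 + 10\right) \left(- \frac{4}{9}\right) y = 1 \cdot 12 \left(- \frac{4}{9}\right) y = 12 \left(- \frac{4}{9}\right) y = - \frac{16 y}{3}$)
$-23512 + t{\left(103 \right)} = -23512 - \frac{1648}{3} = - \frac{72184}{3}$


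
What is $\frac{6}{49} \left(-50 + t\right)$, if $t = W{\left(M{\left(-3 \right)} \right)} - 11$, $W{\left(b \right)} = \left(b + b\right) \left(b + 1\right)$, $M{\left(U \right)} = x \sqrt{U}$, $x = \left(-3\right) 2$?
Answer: $- \frac{1662}{49} - \frac{72 i \sqrt{3}}{49} \approx -33.918 - 2.5451 i$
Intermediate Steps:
$x = -6$
$M{\left(U \right)} = - 6 \sqrt{U}$
$W{\left(b \right)} = 2 b \left(1 + b\right)$
$t = -11 - 12 i \sqrt{3} \left(1 - 6 i \sqrt{3}\right)$ ($t = 2 \left(- 6 \sqrt{-3}\right) \left(1 - 6 \sqrt{-3}\right) - 11 = 2 \left(- 6 i \sqrt{3}\right) \left(1 - 6 i \sqrt{3}\right) - 11 = - 12 i \sqrt{3} \left(1 - 6 i \sqrt{3}\right) - 11 = -11 - 12 i \sqrt{3} \left(1 - 6 i \sqrt{3}\right) \approx -227.0 - 20.785 i$)
$\frac{6}{49} \left(-50 + t\right) = \frac{6}{49} \left(-50 - \left(227 + 12 i \sqrt{3}\right)\right) = 6 \cdot \frac{1}{49} \left(-277 - 12 i \sqrt{3}\right) = \frac{6 \left(-277 - 12 i \sqrt{3}\right)}{49} = - \frac{1662}{49} - \frac{72 i \sqrt{3}}{49}$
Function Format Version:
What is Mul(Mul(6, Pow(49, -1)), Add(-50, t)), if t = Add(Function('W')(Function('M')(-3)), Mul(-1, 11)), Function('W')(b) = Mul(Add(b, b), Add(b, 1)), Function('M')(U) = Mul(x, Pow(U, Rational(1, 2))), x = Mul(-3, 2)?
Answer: Add(Rational(-1662, 49), Mul(Rational(-72, 49), I, Pow(3, Rational(1, 2)))) ≈ Add(-33.918, Mul(-2.5451, I))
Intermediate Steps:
x = -6
Function('M')(U) = Mul(-6, Pow(U, Rational(1, 2)))
Function('W')(b) = Mul(2, b, Add(1, b)) (Function('W')(b) = Mul(Mul(2, b), Add(1, b)) = Mul(2, b, Add(1, b)))
t = Add(-11, Mul(-12, I, Pow(3, Rational(1, 2)), Add(1, Mul(-6, I, Pow(3, Rational(1, 2)))))) (t = Add(Mul(2, Mul(-6, Pow(-3, Rational(1, 2))), Add(1, Mul(-6, Pow(-3, Rational(1, 2))))), Mul(-1, 11)) = Add(Mul(2, Mul(-6, Mul(I, Pow(3, Rational(1, 2)))), Add(1, Mul(-6, Mul(I, Pow(3, Rational(1, 2)))))), -11) = Add(Mul(2, Mul(-6, I, Pow(3, Rational(1, 2))), Add(1, Mul(-6, I, Pow(3, Rational(1, 2))))), -11) = Add(Mul(-12, I, Pow(3, Rational(1, 2)), Add(1, Mul(-6, I, Pow(3, Rational(1, 2))))), -11) = Add(-11, Mul(-12, I, Pow(3, Rational(1, 2)), Add(1, Mul(-6, I, Pow(3, Rational(1, 2)))))) ≈ Add(-227.00, Mul(-20.785, I)))
Mul(Mul(6, Pow(49, -1)), Add(-50, t)) = Mul(Mul(6, Pow(49, -1)), Add(-50, Add(-227, Mul(-12, I, Pow(3, Rational(1, 2)))))) = Mul(Mul(6, Rational(1, 49)), Add(-277, Mul(-12, I, Pow(3, Rational(1, 2))))) = Mul(Rational(6, 49), Add(-277, Mul(-12, I, Pow(3, Rational(1, 2))))) = Add(Rational(-1662, 49), Mul(Rational(-72, 49), I, Pow(3, Rational(1, 2))))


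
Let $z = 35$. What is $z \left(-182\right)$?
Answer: $-6370$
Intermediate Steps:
$z \left(-182\right) = 35 \left(-182\right) = -6370$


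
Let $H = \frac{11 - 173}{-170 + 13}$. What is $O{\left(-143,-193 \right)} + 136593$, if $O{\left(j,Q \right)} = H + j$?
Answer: $\frac{21422812}{157} \approx 1.3645 \cdot 10^{5}$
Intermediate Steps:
$H = \frac{162}{157}$ ($H = - \frac{162}{-157} = \left(-162\right) \left(- \frac{1}{157}\right) = \frac{162}{157} \approx 1.0318$)
$O{\left(j,Q \right)} = \frac{162}{157} + j$
$O{\left(-143,-193 \right)} + 136593 = \left(\frac{162}{157} - 143\right) + 136593 = - \frac{22289}{157} + 136593 = \frac{21422812}{157}$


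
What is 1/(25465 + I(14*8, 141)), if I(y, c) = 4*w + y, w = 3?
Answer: 1/25589 ≈ 3.9079e-5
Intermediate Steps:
I(y, c) = 12 + y (I(y, c) = 4*3 + y = 12 + y)
1/(25465 + I(14*8, 141)) = 1/(25465 + (12 + 14*8)) = 1/(25465 + (12 + 112)) = 1/(25465 + 124) = 1/25589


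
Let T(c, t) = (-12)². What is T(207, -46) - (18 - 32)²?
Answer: -52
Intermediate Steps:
T(c, t) = 144
T(207, -46) - (18 - 32)² = 144 - (18 - 32)² = 144 - 1*(-14)² = 144 - 1*196 = 144 - 196 = -52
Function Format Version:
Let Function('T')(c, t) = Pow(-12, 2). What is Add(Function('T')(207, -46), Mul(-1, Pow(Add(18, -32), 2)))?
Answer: -52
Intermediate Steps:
Function('T')(c, t) = 144
Add(Function('T')(207, -46), Mul(-1, Pow(Add(18, -32), 2))) = Add(144, Mul(-1, Pow(Add(18, -32), 2))) = Add(144, Mul(-1, Pow(-14, 2))) = Add(144, Mul(-1, 196)) = Add(144, -196) = -52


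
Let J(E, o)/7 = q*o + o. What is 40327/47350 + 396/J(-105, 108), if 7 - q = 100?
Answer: 38695457/45740100 ≈ 0.84599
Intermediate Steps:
q = -93 (q = 7 - 1*100 = 7 - 100 = -93)
J(E, o) = -644*o (J(E, o) = 7*(-93*o + o) = 7*(-92*o) = -644*o)
40327/47350 + 396/J(-105, 108) = 40327/47350 + 396/((-644*108)) = 40327*(1/47350) + 396/(-69552) = 40327/47350 + 396*(-1/69552) = 40327/47350 - 11/1932 = 38695457/45740100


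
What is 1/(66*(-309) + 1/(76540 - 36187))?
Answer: -40353/822959081 ≈ -4.9034e-5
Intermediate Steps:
1/(66*(-309) + 1/(76540 - 36187)) = 1/(-20394 + 1/40353) = 1/(-822959081/40353) = -40353/822959081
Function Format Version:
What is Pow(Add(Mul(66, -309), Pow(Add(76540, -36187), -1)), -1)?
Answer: Rational(-40353, 822959081) ≈ -4.9034e-5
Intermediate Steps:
Pow(Add(Mul(66, -309), Pow(Add(76540, -36187), -1)), -1) = Pow(Add(-20394, Pow(40353, -1)), -1) = Pow(Add(-20394, Rational(1, 40353)), -1) = Pow(Rational(-822959081, 40353), -1) = Rational(-40353, 822959081)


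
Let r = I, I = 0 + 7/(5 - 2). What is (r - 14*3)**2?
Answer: 14161/9 ≈ 1573.4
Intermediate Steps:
I = 7/3 (I = 0 + 7/3 = 7/3 ≈ 2.3333)
r = 7/3 ≈ 2.3333
(r - 14*3)**2 = (7/3 - 14*3)**2 = (7/3 - 42)**2 = (-119/3)**2 = 14161/9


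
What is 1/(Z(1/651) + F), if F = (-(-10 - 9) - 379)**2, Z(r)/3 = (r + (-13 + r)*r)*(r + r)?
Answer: 91964817/11918640267578 ≈ 7.7161e-6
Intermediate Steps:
Z(r) = 6*r*(r + r*(-13 + r)) (Z(r) = 3*((r + (-13 + r)*r)*(r + r)) = 3*((r + r*(-13 + r))*(2*r)) = 3*(2*r*(r + r*(-13 + r))) = 6*r*(r + r*(-13 + r)))
F = 129600 (F = (-1*(-19) - 379)**2 = (19 - 379)**2 = (-360)**2 = 129600)
1/(Z(1/651) + F) = 1/(6*(1/651)**2*(-12 + 1/651) + 129600) = 1/(6*(1/423801)*(-7811/651) + 129600) = 1/(-15622/91964817 + 129600) = 1/(11918640267578/91964817) = 91964817/11918640267578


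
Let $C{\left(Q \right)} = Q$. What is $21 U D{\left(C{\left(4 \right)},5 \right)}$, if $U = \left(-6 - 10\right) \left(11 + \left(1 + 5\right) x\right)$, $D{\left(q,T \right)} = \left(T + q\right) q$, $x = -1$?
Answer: $-60480$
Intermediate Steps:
$D{\left(q,T \right)} = q \left(T + q\right)$
$U = -80$ ($U = \left(-6 - 10\right) \left(11 + \left(1 + 5\right) \left(-1\right)\right) = - 16 \left(11 + 6 \left(-1\right)\right) = - 16 \left(11 - 6\right) = \left(-16\right) 5 = -80$)
$21 U D{\left(C{\left(4 \right)},5 \right)} = 21 \left(-80\right) 4 \left(5 + 4\right) = - 1680 \cdot 4 \cdot 9 = \left(-1680\right) 36 = -60480$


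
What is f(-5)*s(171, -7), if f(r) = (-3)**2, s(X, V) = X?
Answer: 1539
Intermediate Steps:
f(r) = 9
f(-5)*s(171, -7) = 9*171 = 1539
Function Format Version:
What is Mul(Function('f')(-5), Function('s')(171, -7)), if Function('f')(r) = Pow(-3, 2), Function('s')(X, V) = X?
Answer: 1539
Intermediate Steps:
Function('f')(r) = 9
Mul(Function('f')(-5), Function('s')(171, -7)) = Mul(9, 171) = 1539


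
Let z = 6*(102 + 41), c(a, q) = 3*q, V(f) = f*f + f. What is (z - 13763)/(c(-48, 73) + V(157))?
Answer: -2581/5005 ≈ -0.51568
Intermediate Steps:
V(f) = f + f**2 (V(f) = f**2 + f = f + f**2)
z = 858 (z = 6*143 = 858)
(z - 13763)/(c(-48, 73) + V(157)) = (858 - 13763)/(3*73 + 157*(1 + 157)) = -12905/(219 + 157*158) = -12905/(219 + 24806) = -12905/25025 = -12905*1/25025 = -2581/5005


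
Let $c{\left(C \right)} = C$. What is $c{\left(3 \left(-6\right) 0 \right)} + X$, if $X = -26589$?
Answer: $-26589$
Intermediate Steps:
$c{\left(3 \left(-6\right) 0 \right)} + X = 3 \left(-6\right) 0 - 26589 = \left(-18\right) 0 - 26589 = 0 - 26589 = -26589$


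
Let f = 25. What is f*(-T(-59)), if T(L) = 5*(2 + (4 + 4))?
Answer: -1250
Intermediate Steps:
T(L) = 50 (T(L) = 5*(2 + 8) = 5*10 = 50)
f*(-T(-59)) = 25*(-1*50) = 25*(-50) = -1250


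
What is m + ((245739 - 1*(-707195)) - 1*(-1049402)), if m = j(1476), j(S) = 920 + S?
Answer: 2004732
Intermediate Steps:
m = 2396 (m = 920 + 1476 = 2396)
m + ((245739 - 1*(-707195)) - 1*(-1049402)) = 2396 + ((245739 - 1*(-707195)) - 1*(-1049402)) = 2396 + ((245739 + 707195) + 1049402) = 2396 + (952934 + 1049402) = 2396 + 2002336 = 2004732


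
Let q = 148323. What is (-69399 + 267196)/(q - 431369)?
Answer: -197797/283046 ≈ -0.69882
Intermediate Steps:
(-69399 + 267196)/(q - 431369) = (-69399 + 267196)/(148323 - 431369) = 197797/(-283046) = 197797*(-1/283046) = -197797/283046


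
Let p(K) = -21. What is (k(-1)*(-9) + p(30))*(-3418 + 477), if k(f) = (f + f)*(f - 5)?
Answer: 379389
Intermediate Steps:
k(f) = 2*f*(-5 + f) (k(f) = (2*f)*(-5 + f) = 2*f*(-5 + f))
(k(-1)*(-9) + p(30))*(-3418 + 477) = ((2*(-1)*(-5 - 1))*(-9) - 21)*(-3418 + 477) = ((2*(-1)*(-6))*(-9) - 21)*(-2941) = (12*(-9) - 21)*(-2941) = (-108 - 21)*(-2941) = -129*(-2941) = 379389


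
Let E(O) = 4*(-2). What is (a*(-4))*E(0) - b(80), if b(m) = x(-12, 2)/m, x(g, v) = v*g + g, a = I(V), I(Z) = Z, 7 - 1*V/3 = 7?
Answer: 9/20 ≈ 0.45000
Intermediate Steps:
V = 0 (V = 21 - 3*7 = 21 - 21 = 0)
a = 0
x(g, v) = g + g*v (x(g, v) = g*v + g = g + g*v)
E(O) = -8
b(m) = -36/m (b(m) = (-12*(1 + 2))/m = (-12*3)/m = -36/m)
(a*(-4))*E(0) - b(80) = (0*(-4))*(-8) - (-36)/80 = 0*(-8) - (-36)/80 = 0 - 1*(-9/20) = 0 + 9/20 = 9/20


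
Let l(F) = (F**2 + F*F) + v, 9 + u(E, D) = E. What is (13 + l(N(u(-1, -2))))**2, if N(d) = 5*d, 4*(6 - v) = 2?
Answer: 100741369/4 ≈ 2.5185e+7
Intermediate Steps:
v = 11/2 (v = 6 - 1/4*2 = 6 - 1/2 = 11/2 ≈ 5.5000)
u(E, D) = -9 + E
l(F) = 11/2 + 2*F**2 (l(F) = (F**2 + F*F) + 11/2 = (F**2 + F**2) + 11/2 = 2*F**2 + 11/2 = 11/2 + 2*F**2)
(13 + l(N(u(-1, -2))))**2 = (13 + (11/2 + 2*(5*(-9 - 1))**2))**2 = (13 + (11/2 + 2*(5*(-10))**2))**2 = (13 + (11/2 + 2*(-50)**2))**2 = (13 + (11/2 + 2*2500))**2 = (13 + (11/2 + 5000))**2 = (13 + 10011/2)**2 = (10037/2)**2 = 100741369/4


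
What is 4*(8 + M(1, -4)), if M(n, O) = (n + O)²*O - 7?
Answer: -140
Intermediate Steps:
M(n, O) = -7 + O*(O + n)² (M(n, O) = (O + n)²*O - 7 = O*(O + n)² - 7 = -7 + O*(O + n)²)
4*(8 + M(1, -4)) = 4*(8 + (-7 - 4*(-4 + 1)²)) = 4*(8 + (-7 - 4*(-3)²)) = 4*(8 + (-7 - 4*9)) = 4*(8 + (-7 - 36)) = 4*(8 - 43) = 4*(-35) = -140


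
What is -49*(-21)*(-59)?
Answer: -60711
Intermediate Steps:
-49*(-21)*(-59) = 1029*(-59) = -60711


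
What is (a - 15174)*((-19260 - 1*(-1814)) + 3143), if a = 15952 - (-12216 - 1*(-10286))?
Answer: -38732524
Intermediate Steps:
a = 17882 (a = 15952 - (-12216 + 10286) = 15952 - 1*(-1930) = 15952 + 1930 = 17882)
(a - 15174)*((-19260 - 1*(-1814)) + 3143) = (17882 - 15174)*((-19260 - 1*(-1814)) + 3143) = 2708*((-19260 + 1814) + 3143) = 2708*(-17446 + 3143) = 2708*(-14303) = -38732524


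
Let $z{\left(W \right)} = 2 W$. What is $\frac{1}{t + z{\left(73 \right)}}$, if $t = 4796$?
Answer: $\frac{1}{4942} \approx 0.00020235$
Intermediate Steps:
$\frac{1}{t + z{\left(73 \right)}} = \frac{1}{4796 + 2 \cdot 73} = \frac{1}{4796 + 146} = \frac{1}{4942}$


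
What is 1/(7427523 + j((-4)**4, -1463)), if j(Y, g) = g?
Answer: 1/7426060 ≈ 1.3466e-7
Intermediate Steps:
1/(7427523 + j((-4)**4, -1463)) = 1/(7427523 - 1463) = 1/7426060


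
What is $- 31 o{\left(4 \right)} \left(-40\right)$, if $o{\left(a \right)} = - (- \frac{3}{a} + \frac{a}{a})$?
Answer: $-310$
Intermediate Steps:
$o{\left(a \right)} = -1 + \frac{3}{a}$ ($o{\left(a \right)} = - (- \frac{3}{a} + 1) = - (1 - \frac{3}{a}) = -1 + \frac{3}{a}$)
$- 31 o{\left(4 \right)} \left(-40\right) = - 31 \frac{3 - 4}{4} \left(-40\right) = - 31 \cdot \frac{1}{4} \left(-1\right) \left(-40\right) = \left(-31\right) \left(- \frac{1}{4}\right) \left(-40\right) = \frac{31}{4} \left(-40\right) = -310$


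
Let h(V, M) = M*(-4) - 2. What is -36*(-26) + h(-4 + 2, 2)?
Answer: 926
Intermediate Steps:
h(V, M) = -2 - 4*M (h(V, M) = -4*M - 2 = -2 - 4*M)
-36*(-26) + h(-4 + 2, 2) = -36*(-26) + (-2 - 4*2) = 936 + (-2 - 8) = 936 - 10 = 926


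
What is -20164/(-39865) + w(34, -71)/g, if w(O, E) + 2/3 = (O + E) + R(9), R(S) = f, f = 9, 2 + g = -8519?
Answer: 518880722/1019068995 ≈ 0.50917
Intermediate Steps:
g = -8521 (g = -2 - 8519 = -8521)
R(S) = 9
w(O, E) = 25/3 + E + O (w(O, E) = -⅔ + ((O + E) + 9) = -⅔ + ((E + O) + 9) = -⅔ + (9 + E + O) = 25/3 + E + O)
-20164/(-39865) + w(34, -71)/g = -20164/(-39865) + (25/3 - 71 + 34)/(-8521) = -20164*(-1/39865) - 86/3*(-1/8521) = 20164/39865 + 86/25563 = 518880722/1019068995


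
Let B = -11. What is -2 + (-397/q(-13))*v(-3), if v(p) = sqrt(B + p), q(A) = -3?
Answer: -2 + 397*I*sqrt(14)/3 ≈ -2.0 + 495.15*I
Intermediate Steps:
v(p) = sqrt(-11 + p)
-2 + (-397/q(-13))*v(-3) = -2 + (-397/(-3))*sqrt(-11 - 3) = -2 + (-397*(-1/3))*sqrt(-14) = -2 + 397*(I*sqrt(14))/3 = -2 + 397*I*sqrt(14)/3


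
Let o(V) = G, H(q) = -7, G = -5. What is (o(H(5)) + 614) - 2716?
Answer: -2107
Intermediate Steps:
o(V) = -5
(o(H(5)) + 614) - 2716 = (-5 + 614) - 2716 = 609 - 2716 = -2107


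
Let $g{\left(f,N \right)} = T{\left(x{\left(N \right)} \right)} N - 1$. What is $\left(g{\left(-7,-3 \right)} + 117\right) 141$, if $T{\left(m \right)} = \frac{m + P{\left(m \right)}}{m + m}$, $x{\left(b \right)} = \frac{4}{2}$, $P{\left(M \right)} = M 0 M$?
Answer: $\frac{32289}{2} \approx 16145.0$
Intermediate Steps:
$P{\left(M \right)} = 0$ ($P{\left(M \right)} = 0 M = 0$)
$x{\left(b \right)} = 2$ ($x{\left(b \right)} = 4 \cdot \frac{1}{2} = 2$)
$T{\left(m \right)} = \frac{1}{2}$ ($T{\left(m \right)} = \frac{m + 0}{m + m} = \frac{m}{2 m} = m \frac{1}{2 m} = \frac{1}{2}$)
$g{\left(f,N \right)} = -1 + \frac{N}{2}$ ($g{\left(f,N \right)} = \frac{N}{2} - 1 = -1 + \frac{N}{2}$)
$\left(g{\left(-7,-3 \right)} + 117\right) 141 = \left(\left(-1 + \frac{1}{2} \left(-3\right)\right) + 117\right) 141 = \left(\left(-1 - \frac{3}{2}\right) + 117\right) 141 = \left(- \frac{5}{2} + 117\right) 141 = \frac{229}{2} \cdot 141 = \frac{32289}{2}$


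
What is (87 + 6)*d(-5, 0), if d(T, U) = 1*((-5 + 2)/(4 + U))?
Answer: -279/4 ≈ -69.750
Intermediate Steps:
d(T, U) = -3/(4 + U) (d(T, U) = 1*(-3/(4 + U)) = -3/(4 + U))
(87 + 6)*d(-5, 0) = (87 + 6)*(-3/(4 + 0)) = 93*(-3/4) = 93*(-3*¼) = 93*(-¾) = -279/4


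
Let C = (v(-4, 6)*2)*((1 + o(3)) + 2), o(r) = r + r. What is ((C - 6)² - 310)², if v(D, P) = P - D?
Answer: 897961156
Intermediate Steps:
o(r) = 2*r
C = 180 (C = ((6 - 1*(-4))*2)*((1 + 2*3) + 2) = ((6 + 4)*2)*((1 + 6) + 2) = (10*2)*(7 + 2) = 20*9 = 180)
((C - 6)² - 310)² = ((180 - 6)² - 310)² = (174² - 310)² = (30276 - 310)² = 29966² = 897961156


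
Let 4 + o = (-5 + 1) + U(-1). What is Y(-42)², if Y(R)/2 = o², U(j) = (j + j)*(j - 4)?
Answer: 64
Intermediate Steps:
U(j) = 2*j*(-4 + j) (U(j) = (2*j)*(-4 + j) = 2*j*(-4 + j))
o = 2 (o = -4 + ((-5 + 1) + 2*(-1)*(-4 - 1)) = -4 + (-4 + 2*(-1)*(-5)) = -4 + (-4 + 10) = -4 + 6 = 2)
Y(R) = 8 (Y(R) = 2*2² = 2*4 = 8)
Y(-42)² = 8² = 64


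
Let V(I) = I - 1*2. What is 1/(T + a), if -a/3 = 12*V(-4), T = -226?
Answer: -⅒ ≈ -0.10000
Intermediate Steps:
V(I) = -2 + I (V(I) = I - 2 = -2 + I)
a = 216 (a = -36*(-2 - 4) = -36*(-6) = -3*(-72) = 216)
1/(T + a) = 1/(-226 + 216) = 1/(-10) = -⅒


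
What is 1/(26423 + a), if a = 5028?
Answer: 1/31451 ≈ 3.1795e-5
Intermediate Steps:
1/(26423 + a) = 1/(26423 + 5028) = 1/31451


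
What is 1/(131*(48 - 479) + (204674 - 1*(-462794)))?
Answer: 1/611007 ≈ 1.6366e-6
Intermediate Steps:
1/(131*(48 - 479) + (204674 - 1*(-462794))) = 1/(131*(-431) + (204674 + 462794)) = 1/(-56461 + 667468) = 1/611007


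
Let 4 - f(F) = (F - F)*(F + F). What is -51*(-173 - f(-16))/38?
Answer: 9027/38 ≈ 237.55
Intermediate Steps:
f(F) = 4 (f(F) = 4 - (F - F)*(F + F) = 4 - 0*2*F = 4 - 1*0 = 4 + 0 = 4)
-51*(-173 - f(-16))/38 = -51*(-173 - 1*4)/38 = -51*(-173 - 4)/38 = -(-9027)/38 = -51*(-177/38) = 9027/38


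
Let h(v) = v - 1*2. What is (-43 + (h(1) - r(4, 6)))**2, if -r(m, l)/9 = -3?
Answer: 5041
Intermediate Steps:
h(v) = -2 + v (h(v) = v - 2 = -2 + v)
r(m, l) = 27 (r(m, l) = -9*(-3) = 27)
(-43 + (h(1) - r(4, 6)))**2 = (-43 + ((-2 + 1) - 1*27))**2 = (-43 + (-1 - 27))**2 = (-43 - 28)**2 = (-71)**2 = 5041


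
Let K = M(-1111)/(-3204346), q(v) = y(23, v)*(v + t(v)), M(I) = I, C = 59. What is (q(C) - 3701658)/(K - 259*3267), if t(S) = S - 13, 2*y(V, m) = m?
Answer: 11851467543933/2711366979827 ≈ 4.3710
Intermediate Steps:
y(V, m) = m/2
t(S) = -13 + S
q(v) = v*(-13 + 2*v)/2 (q(v) = (v/2)*(v + (-13 + v)) = (v/2)*(-13 + 2*v) = v*(-13 + 2*v)/2)
K = 1111/3204346 (K = -1111/(-3204346) = -1111*(-1/3204346) = 1111/3204346 ≈ 0.00034672)
(q(C) - 3701658)/(K - 259*3267) = ((½)*59*(-13 + 2*59) - 3701658)/(1111/3204346 - 259*3267) = ((½)*59*(-13 + 118) - 3701658)/(1111/3204346 - 846153) = ((½)*59*105 - 3701658)/(-2711366979827/3204346) = (6195/2 - 3701658)*(-3204346/2711366979827) = -7397121/2*(-3204346/2711366979827) = 11851467543933/2711366979827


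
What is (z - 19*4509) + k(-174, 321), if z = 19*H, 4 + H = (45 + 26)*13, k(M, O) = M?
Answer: -68384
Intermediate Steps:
H = 919 (H = -4 + (45 + 26)*13 = -4 + 71*13 = -4 + 923 = 919)
z = 17461 (z = 19*919 = 17461)
(z - 19*4509) + k(-174, 321) = (17461 - 19*4509) - 174 = (17461 - 85671) - 174 = -68210 - 174 = -68384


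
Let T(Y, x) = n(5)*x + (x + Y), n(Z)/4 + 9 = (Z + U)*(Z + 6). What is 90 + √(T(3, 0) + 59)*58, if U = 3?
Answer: 90 + 58*√62 ≈ 546.69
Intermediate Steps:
n(Z) = -36 + 4*(3 + Z)*(6 + Z) (n(Z) = -36 + 4*((Z + 3)*(Z + 6)) = -36 + 4*((3 + Z)*(6 + Z)) = -36 + 4*(3 + Z)*(6 + Z))
T(Y, x) = Y + 317*x (T(Y, x) = (36 + 4*5² + 36*5)*x + (x + Y) = (36 + 4*25 + 180)*x + (Y + x) = (36 + 100 + 180)*x + (Y + x) = 316*x + (Y + x) = Y + 317*x)
90 + √(T(3, 0) + 59)*58 = 90 + √((3 + 317*0) + 59)*58 = 90 + √((3 + 0) + 59)*58 = 90 + √(3 + 59)*58 = 90 + √62*58 = 90 + 58*√62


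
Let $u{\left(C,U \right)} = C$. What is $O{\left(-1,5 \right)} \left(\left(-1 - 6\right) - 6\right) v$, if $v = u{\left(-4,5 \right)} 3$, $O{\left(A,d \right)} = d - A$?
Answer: $936$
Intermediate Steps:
$v = -12$ ($v = \left(-4\right) 3 = -12$)
$O{\left(-1,5 \right)} \left(\left(-1 - 6\right) - 6\right) v = \left(5 - -1\right) \left(\left(-1 - 6\right) - 6\right) \left(-12\right) = \left(5 + 1\right) \left(-7 - 6\right) \left(-12\right) = 6 \left(-13\right) \left(-12\right) = \left(-78\right) \left(-12\right) = 936$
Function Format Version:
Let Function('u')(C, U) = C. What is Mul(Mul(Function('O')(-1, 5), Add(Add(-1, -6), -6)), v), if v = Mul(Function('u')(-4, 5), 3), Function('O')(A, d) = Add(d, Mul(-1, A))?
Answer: 936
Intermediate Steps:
v = -12 (v = Mul(-4, 3) = -12)
Mul(Mul(Function('O')(-1, 5), Add(Add(-1, -6), -6)), v) = Mul(Mul(Add(5, Mul(-1, -1)), Add(Add(-1, -6), -6)), -12) = Mul(Mul(Add(5, 1), Add(-7, -6)), -12) = Mul(Mul(6, -13), -12) = Mul(-78, -12) = 936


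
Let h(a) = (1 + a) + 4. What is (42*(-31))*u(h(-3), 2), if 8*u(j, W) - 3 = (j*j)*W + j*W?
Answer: -9765/4 ≈ -2441.3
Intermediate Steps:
h(a) = 5 + a
u(j, W) = 3/8 + W*j/8 + W*j²/8 (u(j, W) = 3/8 + ((j*j)*W + j*W)/8 = 3/8 + (j²*W + W*j)/8 = 3/8 + (W*j² + W*j)/8 = 3/8 + (W*j + W*j²)/8 = 3/8 + (W*j/8 + W*j²/8) = 3/8 + W*j/8 + W*j²/8)
(42*(-31))*u(h(-3), 2) = (42*(-31))*(3/8 + (⅛)*2*(5 - 3) + (⅛)*2*(5 - 3)²) = -1302*(3/8 + (⅛)*2*2 + (⅛)*2*2²) = -1302*(3/8 + ½ + (⅛)*2*4) = -1302*(3/8 + ½ + 1) = -1302*15/8 = -9765/4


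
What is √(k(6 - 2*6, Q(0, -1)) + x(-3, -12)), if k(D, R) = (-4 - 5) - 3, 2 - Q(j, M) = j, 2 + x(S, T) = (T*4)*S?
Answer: √130 ≈ 11.402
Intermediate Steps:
x(S, T) = -2 + 4*S*T (x(S, T) = -2 + (T*4)*S = -2 + (4*T)*S = -2 + 4*S*T)
Q(j, M) = 2 - j
k(D, R) = -12 (k(D, R) = -9 - 3 = -12)
√(k(6 - 2*6, Q(0, -1)) + x(-3, -12)) = √(-12 + (-2 + 4*(-3)*(-12))) = √(-12 + (-2 + 144)) = √(-12 + 142) = √130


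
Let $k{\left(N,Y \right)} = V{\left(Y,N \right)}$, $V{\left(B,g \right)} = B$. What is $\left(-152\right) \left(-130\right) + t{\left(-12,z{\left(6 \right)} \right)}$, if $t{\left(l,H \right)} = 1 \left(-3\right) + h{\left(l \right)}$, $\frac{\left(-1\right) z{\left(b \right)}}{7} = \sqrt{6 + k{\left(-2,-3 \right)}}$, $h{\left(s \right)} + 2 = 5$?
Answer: $19760$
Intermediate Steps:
$h{\left(s \right)} = 3$ ($h{\left(s \right)} = -2 + 5 = 3$)
$k{\left(N,Y \right)} = Y$
$z{\left(b \right)} = - 7 \sqrt{3}$ ($z{\left(b \right)} = - 7 \sqrt{6 - 3} = - 7 \sqrt{3}$)
$t{\left(l,H \right)} = 0$ ($t{\left(l,H \right)} = 1 \left(-3\right) + 3 = -3 + 3 = 0$)
$\left(-152\right) \left(-130\right) + t{\left(-12,z{\left(6 \right)} \right)} = \left(-152\right) \left(-130\right) + 0 = 19760 + 0 = 19760$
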